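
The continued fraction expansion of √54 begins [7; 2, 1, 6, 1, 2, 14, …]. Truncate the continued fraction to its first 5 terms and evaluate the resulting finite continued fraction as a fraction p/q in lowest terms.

169/23

Start with 1.
6 + 1/(1/1) = 6 + 1/1 = 7/1
1 + 1/(7/1) = 1 + 1/7 = 8/7
2 + 1/(8/7) = 2 + 7/8 = 23/8
7 + 1/(23/8) = 7 + 8/23 = 169/23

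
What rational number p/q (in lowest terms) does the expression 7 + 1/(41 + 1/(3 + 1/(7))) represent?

Start with 7.
3 + 1/(7/1) = 3 + 1/7 = 22/7
41 + 1/(22/7) = 41 + 7/22 = 909/22
7 + 1/(909/22) = 7 + 22/909 = 6385/909

6385/909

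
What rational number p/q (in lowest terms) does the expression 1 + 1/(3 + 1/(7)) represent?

Start with 7.
3 + 1/(7/1) = 3 + 1/7 = 22/7
1 + 1/(22/7) = 1 + 7/22 = 29/22

29/22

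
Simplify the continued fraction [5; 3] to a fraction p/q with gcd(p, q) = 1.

Compute successive convergents:
a_0 = 5: 5/1
a_1 = 3: 16/3

16/3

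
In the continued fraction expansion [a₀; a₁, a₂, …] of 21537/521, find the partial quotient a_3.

⌊21537/521⌋ = 41, remainder 176
⌊521/176⌋ = 2, remainder 169
⌊176/169⌋ = 1, remainder 7
⌊169/7⌋ = 24, remainder 1

24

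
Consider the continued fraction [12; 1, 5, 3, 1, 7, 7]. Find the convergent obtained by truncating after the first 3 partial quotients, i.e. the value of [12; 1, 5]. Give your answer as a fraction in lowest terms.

77/6

Start with 5.
1 + 1/(5/1) = 1 + 1/5 = 6/5
12 + 1/(6/5) = 12 + 5/6 = 77/6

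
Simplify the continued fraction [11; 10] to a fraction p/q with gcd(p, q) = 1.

Starting at the tail and folding back:
Start with 10.
11 + 1/(10/1) = 11 + 1/10 = 111/10

111/10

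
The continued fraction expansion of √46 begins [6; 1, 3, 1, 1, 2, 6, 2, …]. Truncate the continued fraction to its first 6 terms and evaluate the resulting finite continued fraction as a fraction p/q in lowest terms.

Start with 2.
1 + 1/(2/1) = 1 + 1/2 = 3/2
1 + 1/(3/2) = 1 + 2/3 = 5/3
3 + 1/(5/3) = 3 + 3/5 = 18/5
1 + 1/(18/5) = 1 + 5/18 = 23/18
6 + 1/(23/18) = 6 + 18/23 = 156/23

156/23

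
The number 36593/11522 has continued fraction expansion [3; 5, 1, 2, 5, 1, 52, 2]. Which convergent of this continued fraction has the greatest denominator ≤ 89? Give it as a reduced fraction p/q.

List convergents until the denominator exceeds the bound:
a_0 = 3: 3/1  (≤ bound)
a_1 = 5: 16/5  (≤ bound)
a_2 = 1: 19/6  (≤ bound)
a_3 = 2: 54/17  (≤ bound)
a_4 = 5: 289/91  (> 89, stop)

54/17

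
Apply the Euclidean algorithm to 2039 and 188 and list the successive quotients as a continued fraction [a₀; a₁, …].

Repeatedly divide and take the remainder:
2039 ÷ 188 → quotient 10, remainder 159
188 ÷ 159 → quotient 1, remainder 29
159 ÷ 29 → quotient 5, remainder 14
29 ÷ 14 → quotient 2, remainder 1
14 ÷ 1 → quotient 14, remainder 0

[10; 1, 5, 2, 14]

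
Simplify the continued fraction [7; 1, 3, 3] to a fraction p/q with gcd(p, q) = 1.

Build up convergents one term at a time:
a_0 = 7: 7/1
a_1 = 1: 8/1
a_2 = 3: 31/4
a_3 = 3: 101/13

101/13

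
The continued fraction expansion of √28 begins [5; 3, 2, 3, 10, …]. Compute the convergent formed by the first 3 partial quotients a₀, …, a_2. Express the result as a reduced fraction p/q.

Compute successive convergents:
a_0 = 5: 5/1
a_1 = 3: 16/3
a_2 = 2: 37/7

37/7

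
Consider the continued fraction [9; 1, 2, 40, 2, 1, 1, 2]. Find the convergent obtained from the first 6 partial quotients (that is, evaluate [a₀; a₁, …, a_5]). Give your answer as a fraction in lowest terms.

a_0 = 9: 9/1
a_1 = 1: 10/1
a_2 = 2: 29/3
a_3 = 40: 1170/121
a_4 = 2: 2369/245
a_5 = 1: 3539/366

3539/366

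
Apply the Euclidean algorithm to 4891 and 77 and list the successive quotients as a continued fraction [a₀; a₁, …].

[63; 1, 1, 12, 3]

4891 = 63·77 + 40, so a_0 = 63
77 = 1·40 + 37, so a_1 = 1
40 = 1·37 + 3, so a_2 = 1
37 = 12·3 + 1, so a_3 = 12
3 = 3·1 + 0, so a_4 = 3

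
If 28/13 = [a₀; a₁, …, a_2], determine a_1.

6

28 = 2·13 + 2, so a_0 = 2
13 = 6·2 + 1, so a_1 = 6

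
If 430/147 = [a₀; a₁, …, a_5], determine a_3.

Repeatedly divide and take the remainder:
430 ÷ 147 → quotient 2, remainder 136
147 ÷ 136 → quotient 1, remainder 11
136 ÷ 11 → quotient 12, remainder 4
11 ÷ 4 → quotient 2, remainder 3

2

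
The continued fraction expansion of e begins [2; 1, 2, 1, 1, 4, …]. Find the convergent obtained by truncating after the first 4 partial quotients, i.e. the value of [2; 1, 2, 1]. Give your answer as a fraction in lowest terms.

11/4

Start with 1.
2 + 1/(1/1) = 2 + 1/1 = 3/1
1 + 1/(3/1) = 1 + 1/3 = 4/3
2 + 1/(4/3) = 2 + 3/4 = 11/4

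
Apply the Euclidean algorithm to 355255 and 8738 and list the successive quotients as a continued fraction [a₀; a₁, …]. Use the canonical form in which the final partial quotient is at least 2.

[40; 1, 1, 1, 10, 12, 3, 7]

355255 ÷ 8738 → quotient 40, remainder 5735
8738 ÷ 5735 → quotient 1, remainder 3003
5735 ÷ 3003 → quotient 1, remainder 2732
3003 ÷ 2732 → quotient 1, remainder 271
2732 ÷ 271 → quotient 10, remainder 22
271 ÷ 22 → quotient 12, remainder 7
22 ÷ 7 → quotient 3, remainder 1
7 ÷ 1 → quotient 7, remainder 0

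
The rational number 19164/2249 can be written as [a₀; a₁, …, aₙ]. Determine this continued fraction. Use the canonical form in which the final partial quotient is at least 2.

[8; 1, 1, 11, 2, 1, 31]

19164 ÷ 2249 → quotient 8, remainder 1172
2249 ÷ 1172 → quotient 1, remainder 1077
1172 ÷ 1077 → quotient 1, remainder 95
1077 ÷ 95 → quotient 11, remainder 32
95 ÷ 32 → quotient 2, remainder 31
32 ÷ 31 → quotient 1, remainder 1
31 ÷ 1 → quotient 31, remainder 0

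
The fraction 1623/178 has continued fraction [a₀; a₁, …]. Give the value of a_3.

10

1623 ÷ 178 → quotient 9, remainder 21
178 ÷ 21 → quotient 8, remainder 10
21 ÷ 10 → quotient 2, remainder 1
10 ÷ 1 → quotient 10, remainder 0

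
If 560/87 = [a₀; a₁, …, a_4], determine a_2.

3

560 ÷ 87 → quotient 6, remainder 38
87 ÷ 38 → quotient 2, remainder 11
38 ÷ 11 → quotient 3, remainder 5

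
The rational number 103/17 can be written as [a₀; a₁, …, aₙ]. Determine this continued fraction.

[6; 17]

Apply division with remainder until the remainder is 0:
103 = 6·17 + 1, so a_0 = 6
17 = 17·1 + 0, so a_1 = 17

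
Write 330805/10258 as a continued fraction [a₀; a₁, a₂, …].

Repeatedly divide and take the remainder:
330805 ÷ 10258 → quotient 32, remainder 2549
10258 ÷ 2549 → quotient 4, remainder 62
2549 ÷ 62 → quotient 41, remainder 7
62 ÷ 7 → quotient 8, remainder 6
7 ÷ 6 → quotient 1, remainder 1
6 ÷ 1 → quotient 6, remainder 0

[32; 4, 41, 8, 1, 6]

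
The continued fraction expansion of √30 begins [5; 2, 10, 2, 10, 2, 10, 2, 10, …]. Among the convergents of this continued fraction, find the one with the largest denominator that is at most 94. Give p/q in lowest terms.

241/44

a_0 = 5: 5/1  (≤ bound)
a_1 = 2: 11/2  (≤ bound)
a_2 = 10: 115/21  (≤ bound)
a_3 = 2: 241/44  (≤ bound)
a_4 = 10: 2525/461  (> 94, stop)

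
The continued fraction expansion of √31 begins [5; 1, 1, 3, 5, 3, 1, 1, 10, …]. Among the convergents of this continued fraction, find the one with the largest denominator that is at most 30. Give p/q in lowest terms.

39/7

a_0 = 5: 5/1  (≤ bound)
a_1 = 1: 6/1  (≤ bound)
a_2 = 1: 11/2  (≤ bound)
a_3 = 3: 39/7  (≤ bound)
a_4 = 5: 206/37  (> 30, stop)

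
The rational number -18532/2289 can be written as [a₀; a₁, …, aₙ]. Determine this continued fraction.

[-9; 1, 9, 2, 2, 8, 2, 2]

-18532 = -9·2289 + 2069, so a_0 = -9
2289 = 1·2069 + 220, so a_1 = 1
2069 = 9·220 + 89, so a_2 = 9
220 = 2·89 + 42, so a_3 = 2
89 = 2·42 + 5, so a_4 = 2
42 = 8·5 + 2, so a_5 = 8
5 = 2·2 + 1, so a_6 = 2
2 = 2·1 + 0, so a_7 = 2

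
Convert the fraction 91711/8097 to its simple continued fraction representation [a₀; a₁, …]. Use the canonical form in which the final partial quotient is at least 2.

91711 = 11·8097 + 2644, so a_0 = 11
8097 = 3·2644 + 165, so a_1 = 3
2644 = 16·165 + 4, so a_2 = 16
165 = 41·4 + 1, so a_3 = 41
4 = 4·1 + 0, so a_4 = 4

[11; 3, 16, 41, 4]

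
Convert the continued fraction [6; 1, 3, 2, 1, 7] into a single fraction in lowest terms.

677/100

Work from the innermost term outward:
Start with 7.
1 + 1/(7/1) = 1 + 1/7 = 8/7
2 + 1/(8/7) = 2 + 7/8 = 23/8
3 + 1/(23/8) = 3 + 8/23 = 77/23
1 + 1/(77/23) = 1 + 23/77 = 100/77
6 + 1/(100/77) = 6 + 77/100 = 677/100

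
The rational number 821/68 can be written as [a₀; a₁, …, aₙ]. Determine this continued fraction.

821 ÷ 68 → quotient 12, remainder 5
68 ÷ 5 → quotient 13, remainder 3
5 ÷ 3 → quotient 1, remainder 2
3 ÷ 2 → quotient 1, remainder 1
2 ÷ 1 → quotient 2, remainder 0

[12; 13, 1, 1, 2]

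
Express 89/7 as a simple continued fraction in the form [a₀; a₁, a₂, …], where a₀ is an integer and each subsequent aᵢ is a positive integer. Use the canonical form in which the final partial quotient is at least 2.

89 ÷ 7 → quotient 12, remainder 5
7 ÷ 5 → quotient 1, remainder 2
5 ÷ 2 → quotient 2, remainder 1
2 ÷ 1 → quotient 2, remainder 0

[12; 1, 2, 2]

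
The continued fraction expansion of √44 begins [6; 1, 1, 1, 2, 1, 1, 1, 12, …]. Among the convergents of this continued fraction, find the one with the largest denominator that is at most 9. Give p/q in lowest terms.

List convergents until the denominator exceeds the bound:
a_0 = 6: 6/1  (≤ bound)
a_1 = 1: 7/1  (≤ bound)
a_2 = 1: 13/2  (≤ bound)
a_3 = 1: 20/3  (≤ bound)
a_4 = 2: 53/8  (≤ bound)
a_5 = 1: 73/11  (> 9, stop)

53/8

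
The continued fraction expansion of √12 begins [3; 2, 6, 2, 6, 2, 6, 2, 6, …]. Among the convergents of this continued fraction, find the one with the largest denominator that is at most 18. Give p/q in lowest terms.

45/13

a_0 = 3: 3/1  (≤ bound)
a_1 = 2: 7/2  (≤ bound)
a_2 = 6: 45/13  (≤ bound)
a_3 = 2: 97/28  (> 18, stop)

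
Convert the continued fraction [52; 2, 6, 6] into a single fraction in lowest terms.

Compute successive convergents:
a_0 = 52: 52/1
a_1 = 2: 105/2
a_2 = 6: 682/13
a_3 = 6: 4197/80

4197/80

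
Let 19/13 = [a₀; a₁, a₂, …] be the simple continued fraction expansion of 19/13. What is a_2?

Run the Euclidean algorithm, recording each quotient:
19 ÷ 13 → quotient 1, remainder 6
13 ÷ 6 → quotient 2, remainder 1
6 ÷ 1 → quotient 6, remainder 0

6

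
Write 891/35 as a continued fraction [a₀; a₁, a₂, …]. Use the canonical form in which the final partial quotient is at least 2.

[25; 2, 5, 3]

891 = 25·35 + 16, so a_0 = 25
35 = 2·16 + 3, so a_1 = 2
16 = 5·3 + 1, so a_2 = 5
3 = 3·1 + 0, so a_3 = 3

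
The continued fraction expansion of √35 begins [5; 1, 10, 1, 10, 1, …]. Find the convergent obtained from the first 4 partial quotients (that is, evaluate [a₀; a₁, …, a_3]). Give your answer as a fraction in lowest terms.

Compute successive convergents:
a_0 = 5: 5/1
a_1 = 1: 6/1
a_2 = 10: 65/11
a_3 = 1: 71/12

71/12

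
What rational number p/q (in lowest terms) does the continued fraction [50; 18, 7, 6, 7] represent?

279658/5587

a_0 = 50: 50/1
a_1 = 18: 901/18
a_2 = 7: 6357/127
a_3 = 6: 39043/780
a_4 = 7: 279658/5587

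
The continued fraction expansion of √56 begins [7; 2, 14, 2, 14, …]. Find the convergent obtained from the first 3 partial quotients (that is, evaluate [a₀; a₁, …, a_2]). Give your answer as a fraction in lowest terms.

Work from the innermost term outward:
Start with 14.
2 + 1/(14/1) = 2 + 1/14 = 29/14
7 + 1/(29/14) = 7 + 14/29 = 217/29

217/29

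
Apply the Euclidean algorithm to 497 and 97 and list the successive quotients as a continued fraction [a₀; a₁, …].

497 = 5·97 + 12, so a_0 = 5
97 = 8·12 + 1, so a_1 = 8
12 = 12·1 + 0, so a_2 = 12

[5; 8, 12]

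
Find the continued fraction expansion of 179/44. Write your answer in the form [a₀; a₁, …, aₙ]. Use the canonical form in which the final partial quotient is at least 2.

Apply division with remainder until the remainder is 0:
179 ÷ 44 → quotient 4, remainder 3
44 ÷ 3 → quotient 14, remainder 2
3 ÷ 2 → quotient 1, remainder 1
2 ÷ 1 → quotient 2, remainder 0

[4; 14, 1, 2]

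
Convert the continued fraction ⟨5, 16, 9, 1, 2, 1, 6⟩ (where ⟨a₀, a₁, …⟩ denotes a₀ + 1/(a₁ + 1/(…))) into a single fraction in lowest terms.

21438/4235

a_0 = 5: 5/1
a_1 = 16: 81/16
a_2 = 9: 734/145
a_3 = 1: 815/161
a_4 = 2: 2364/467
a_5 = 1: 3179/628
a_6 = 6: 21438/4235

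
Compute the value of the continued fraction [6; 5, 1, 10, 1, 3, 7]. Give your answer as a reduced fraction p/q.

Work from the innermost term outward:
Start with 7.
3 + 1/(7/1) = 3 + 1/7 = 22/7
1 + 1/(22/7) = 1 + 7/22 = 29/22
10 + 1/(29/22) = 10 + 22/29 = 312/29
1 + 1/(312/29) = 1 + 29/312 = 341/312
5 + 1/(341/312) = 5 + 312/341 = 2017/341
6 + 1/(2017/341) = 6 + 341/2017 = 12443/2017

12443/2017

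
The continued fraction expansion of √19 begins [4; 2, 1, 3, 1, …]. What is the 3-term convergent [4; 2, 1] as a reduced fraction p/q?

13/3

Collapse the nested fraction from the inside out:
Start with 1.
2 + 1/(1/1) = 2 + 1/1 = 3/1
4 + 1/(3/1) = 4 + 1/3 = 13/3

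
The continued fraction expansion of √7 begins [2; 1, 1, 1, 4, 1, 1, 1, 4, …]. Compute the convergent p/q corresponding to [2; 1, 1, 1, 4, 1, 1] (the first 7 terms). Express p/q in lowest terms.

a_0 = 2: 2/1
a_1 = 1: 3/1
a_2 = 1: 5/2
a_3 = 1: 8/3
a_4 = 4: 37/14
a_5 = 1: 45/17
a_6 = 1: 82/31

82/31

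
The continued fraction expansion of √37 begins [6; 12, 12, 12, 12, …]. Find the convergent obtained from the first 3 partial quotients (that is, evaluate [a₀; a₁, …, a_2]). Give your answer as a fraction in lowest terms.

882/145

Start with 12.
12 + 1/(12/1) = 12 + 1/12 = 145/12
6 + 1/(145/12) = 6 + 12/145 = 882/145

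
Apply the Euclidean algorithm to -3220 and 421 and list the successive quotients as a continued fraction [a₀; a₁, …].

[-8; 2, 1, 5, 2, 3, 3]

⌊-3220/421⌋ = -8, remainder 148
⌊421/148⌋ = 2, remainder 125
⌊148/125⌋ = 1, remainder 23
⌊125/23⌋ = 5, remainder 10
⌊23/10⌋ = 2, remainder 3
⌊10/3⌋ = 3, remainder 1
⌊3/1⌋ = 3, remainder 0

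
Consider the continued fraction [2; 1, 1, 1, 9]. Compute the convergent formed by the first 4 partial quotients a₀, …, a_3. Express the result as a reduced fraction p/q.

8/3

Use the convergent recurrence hₖ = aₖ·hₖ₋₁ + hₖ₋₂ (and likewise for the denominators kₖ):
a_0 = 2: 2/1
a_1 = 1: 3/1
a_2 = 1: 5/2
a_3 = 1: 8/3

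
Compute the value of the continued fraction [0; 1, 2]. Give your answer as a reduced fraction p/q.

2/3

Use the convergent recurrence hₖ = aₖ·hₖ₋₁ + hₖ₋₂ (and likewise for the denominators kₖ):
a_0 = 0: 0/1
a_1 = 1: 1/1
a_2 = 2: 2/3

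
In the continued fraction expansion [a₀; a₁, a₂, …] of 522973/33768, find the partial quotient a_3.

⌊522973/33768⌋ = 15, remainder 16453
⌊33768/16453⌋ = 2, remainder 862
⌊16453/862⌋ = 19, remainder 75
⌊862/75⌋ = 11, remainder 37

11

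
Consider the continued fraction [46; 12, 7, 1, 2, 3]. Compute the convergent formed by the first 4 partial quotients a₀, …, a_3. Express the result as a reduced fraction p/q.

Collapse the nested fraction from the inside out:
Start with 1.
7 + 1/(1/1) = 7 + 1/1 = 8/1
12 + 1/(8/1) = 12 + 1/8 = 97/8
46 + 1/(97/8) = 46 + 8/97 = 4470/97

4470/97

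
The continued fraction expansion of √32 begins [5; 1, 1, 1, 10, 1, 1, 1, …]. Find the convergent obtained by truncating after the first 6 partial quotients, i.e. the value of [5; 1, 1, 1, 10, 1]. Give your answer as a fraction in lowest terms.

198/35

a_0 = 5: 5/1
a_1 = 1: 6/1
a_2 = 1: 11/2
a_3 = 1: 17/3
a_4 = 10: 181/32
a_5 = 1: 198/35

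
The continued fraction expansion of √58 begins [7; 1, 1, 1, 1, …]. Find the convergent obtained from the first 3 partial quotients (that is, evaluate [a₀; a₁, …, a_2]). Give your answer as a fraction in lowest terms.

Collapse the nested fraction from the inside out:
Start with 1.
1 + 1/(1/1) = 1 + 1/1 = 2/1
7 + 1/(2/1) = 7 + 1/2 = 15/2

15/2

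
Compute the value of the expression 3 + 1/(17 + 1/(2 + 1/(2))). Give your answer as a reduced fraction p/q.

Start with 2.
2 + 1/(2/1) = 2 + 1/2 = 5/2
17 + 1/(5/2) = 17 + 2/5 = 87/5
3 + 1/(87/5) = 3 + 5/87 = 266/87

266/87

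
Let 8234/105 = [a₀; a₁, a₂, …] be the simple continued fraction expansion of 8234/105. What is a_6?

3

Run the Euclidean algorithm, recording each quotient:
⌊8234/105⌋ = 78, remainder 44
⌊105/44⌋ = 2, remainder 17
⌊44/17⌋ = 2, remainder 10
⌊17/10⌋ = 1, remainder 7
⌊10/7⌋ = 1, remainder 3
⌊7/3⌋ = 2, remainder 1
⌊3/1⌋ = 3, remainder 0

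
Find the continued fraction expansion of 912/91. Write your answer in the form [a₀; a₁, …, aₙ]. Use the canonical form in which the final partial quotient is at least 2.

Apply division with remainder until the remainder is 0:
912 = 10·91 + 2, so a_0 = 10
91 = 45·2 + 1, so a_1 = 45
2 = 2·1 + 0, so a_2 = 2

[10; 45, 2]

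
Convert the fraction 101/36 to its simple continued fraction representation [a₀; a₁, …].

[2; 1, 4, 7]

⌊101/36⌋ = 2, remainder 29
⌊36/29⌋ = 1, remainder 7
⌊29/7⌋ = 4, remainder 1
⌊7/1⌋ = 7, remainder 0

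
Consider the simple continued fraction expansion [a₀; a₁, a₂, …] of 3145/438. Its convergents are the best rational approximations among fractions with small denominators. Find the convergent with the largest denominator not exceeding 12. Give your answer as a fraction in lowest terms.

a_0 = 7: 7/1  (≤ bound)
a_1 = 5: 36/5  (≤ bound)
a_2 = 1: 43/6  (≤ bound)
a_3 = 1: 79/11  (≤ bound)
a_4 = 5: 438/61  (> 12, stop)

79/11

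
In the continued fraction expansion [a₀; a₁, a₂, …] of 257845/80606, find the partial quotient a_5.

Apply division with remainder until the remainder is 0:
257845 ÷ 80606 → quotient 3, remainder 16027
80606 ÷ 16027 → quotient 5, remainder 471
16027 ÷ 471 → quotient 34, remainder 13
471 ÷ 13 → quotient 36, remainder 3
13 ÷ 3 → quotient 4, remainder 1
3 ÷ 1 → quotient 3, remainder 0

3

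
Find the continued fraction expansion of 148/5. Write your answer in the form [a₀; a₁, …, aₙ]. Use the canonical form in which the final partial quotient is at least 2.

⌊148/5⌋ = 29, remainder 3
⌊5/3⌋ = 1, remainder 2
⌊3/2⌋ = 1, remainder 1
⌊2/1⌋ = 2, remainder 0

[29; 1, 1, 2]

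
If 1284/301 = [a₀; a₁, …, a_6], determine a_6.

1284 = 4·301 + 80, so a_0 = 4
301 = 3·80 + 61, so a_1 = 3
80 = 1·61 + 19, so a_2 = 1
61 = 3·19 + 4, so a_3 = 3
19 = 4·4 + 3, so a_4 = 4
4 = 1·3 + 1, so a_5 = 1
3 = 3·1 + 0, so a_6 = 3

3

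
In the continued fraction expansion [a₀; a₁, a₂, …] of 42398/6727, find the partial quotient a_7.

7

Run the Euclidean algorithm, recording each quotient:
42398 ÷ 6727 → quotient 6, remainder 2036
6727 ÷ 2036 → quotient 3, remainder 619
2036 ÷ 619 → quotient 3, remainder 179
619 ÷ 179 → quotient 3, remainder 82
179 ÷ 82 → quotient 2, remainder 15
82 ÷ 15 → quotient 5, remainder 7
15 ÷ 7 → quotient 2, remainder 1
7 ÷ 1 → quotient 7, remainder 0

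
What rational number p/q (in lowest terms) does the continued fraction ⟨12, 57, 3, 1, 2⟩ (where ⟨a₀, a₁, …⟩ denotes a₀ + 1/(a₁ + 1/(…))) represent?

7571/630

Build up convergents one term at a time:
a_0 = 12: 12/1
a_1 = 57: 685/57
a_2 = 3: 2067/172
a_3 = 1: 2752/229
a_4 = 2: 7571/630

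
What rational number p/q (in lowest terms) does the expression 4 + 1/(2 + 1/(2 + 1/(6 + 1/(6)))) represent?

Compute successive convergents:
a_0 = 4: 4/1
a_1 = 2: 9/2
a_2 = 2: 22/5
a_3 = 6: 141/32
a_4 = 6: 868/197

868/197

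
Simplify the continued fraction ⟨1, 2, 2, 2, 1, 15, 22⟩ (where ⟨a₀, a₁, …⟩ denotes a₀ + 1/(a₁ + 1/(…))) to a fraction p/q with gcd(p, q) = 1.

a_0 = 1: 1/1
a_1 = 2: 3/2
a_2 = 2: 7/5
a_3 = 2: 17/12
a_4 = 1: 24/17
a_5 = 15: 377/267
a_6 = 22: 8318/5891

8318/5891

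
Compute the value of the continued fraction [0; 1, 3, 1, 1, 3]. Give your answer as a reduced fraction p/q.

25/32

Build up convergents one term at a time:
a_0 = 0: 0/1
a_1 = 1: 1/1
a_2 = 3: 3/4
a_3 = 1: 4/5
a_4 = 1: 7/9
a_5 = 3: 25/32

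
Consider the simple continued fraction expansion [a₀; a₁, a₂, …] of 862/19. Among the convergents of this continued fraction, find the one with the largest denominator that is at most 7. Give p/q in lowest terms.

136/3

a_0 = 45: 45/1  (≤ bound)
a_1 = 2: 91/2  (≤ bound)
a_2 = 1: 136/3  (≤ bound)
a_3 = 2: 363/8  (> 7, stop)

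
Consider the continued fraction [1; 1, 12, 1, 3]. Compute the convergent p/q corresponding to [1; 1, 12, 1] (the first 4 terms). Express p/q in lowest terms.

27/14

a_0 = 1: 1/1
a_1 = 1: 2/1
a_2 = 12: 25/13
a_3 = 1: 27/14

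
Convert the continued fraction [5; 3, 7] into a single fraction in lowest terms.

Start with 7.
3 + 1/(7/1) = 3 + 1/7 = 22/7
5 + 1/(22/7) = 5 + 7/22 = 117/22

117/22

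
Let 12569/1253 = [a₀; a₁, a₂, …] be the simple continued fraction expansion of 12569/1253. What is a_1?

32

Apply division with remainder until the remainder is 0:
12569 = 10·1253 + 39, so a_0 = 10
1253 = 32·39 + 5, so a_1 = 32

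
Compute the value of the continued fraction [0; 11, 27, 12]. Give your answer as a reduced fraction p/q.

325/3587

Start with 12.
27 + 1/(12/1) = 27 + 1/12 = 325/12
11 + 1/(325/12) = 11 + 12/325 = 3587/325
0 + 1/(3587/325) = 0 + 325/3587 = 325/3587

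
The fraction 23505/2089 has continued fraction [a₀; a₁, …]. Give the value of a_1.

3

23505 = 11·2089 + 526, so a_0 = 11
2089 = 3·526 + 511, so a_1 = 3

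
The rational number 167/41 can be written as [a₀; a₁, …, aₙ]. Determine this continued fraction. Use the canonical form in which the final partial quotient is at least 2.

167 = 4·41 + 3, so a_0 = 4
41 = 13·3 + 2, so a_1 = 13
3 = 1·2 + 1, so a_2 = 1
2 = 2·1 + 0, so a_3 = 2

[4; 13, 1, 2]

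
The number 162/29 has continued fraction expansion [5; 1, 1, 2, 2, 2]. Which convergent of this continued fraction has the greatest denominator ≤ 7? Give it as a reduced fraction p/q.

28/5

List convergents until the denominator exceeds the bound:
a_0 = 5: 5/1  (≤ bound)
a_1 = 1: 6/1  (≤ bound)
a_2 = 1: 11/2  (≤ bound)
a_3 = 2: 28/5  (≤ bound)
a_4 = 2: 67/12  (> 7, stop)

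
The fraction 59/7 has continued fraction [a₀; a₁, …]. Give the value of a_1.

2

59 ÷ 7 → quotient 8, remainder 3
7 ÷ 3 → quotient 2, remainder 1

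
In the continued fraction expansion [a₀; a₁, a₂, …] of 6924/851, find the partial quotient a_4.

38

6924 ÷ 851 → quotient 8, remainder 116
851 ÷ 116 → quotient 7, remainder 39
116 ÷ 39 → quotient 2, remainder 38
39 ÷ 38 → quotient 1, remainder 1
38 ÷ 1 → quotient 38, remainder 0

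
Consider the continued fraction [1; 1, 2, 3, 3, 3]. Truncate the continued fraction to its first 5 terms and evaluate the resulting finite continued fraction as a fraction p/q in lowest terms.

56/33

Work from the innermost term outward:
Start with 3.
3 + 1/(3/1) = 3 + 1/3 = 10/3
2 + 1/(10/3) = 2 + 3/10 = 23/10
1 + 1/(23/10) = 1 + 10/23 = 33/23
1 + 1/(33/23) = 1 + 23/33 = 56/33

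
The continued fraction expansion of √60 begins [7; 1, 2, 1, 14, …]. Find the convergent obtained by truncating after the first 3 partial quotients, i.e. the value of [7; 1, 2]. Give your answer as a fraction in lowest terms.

23/3

Start with 2.
1 + 1/(2/1) = 1 + 1/2 = 3/2
7 + 1/(3/2) = 7 + 2/3 = 23/3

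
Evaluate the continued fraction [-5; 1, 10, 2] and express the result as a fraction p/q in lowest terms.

-94/23

Build up convergents one term at a time:
a_0 = -5: -5/1
a_1 = 1: -4/1
a_2 = 10: -45/11
a_3 = 2: -94/23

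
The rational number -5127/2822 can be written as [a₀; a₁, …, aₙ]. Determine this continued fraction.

Apply division with remainder until the remainder is 0:
-5127 ÷ 2822 → quotient -2, remainder 517
2822 ÷ 517 → quotient 5, remainder 237
517 ÷ 237 → quotient 2, remainder 43
237 ÷ 43 → quotient 5, remainder 22
43 ÷ 22 → quotient 1, remainder 21
22 ÷ 21 → quotient 1, remainder 1
21 ÷ 1 → quotient 21, remainder 0

[-2; 5, 2, 5, 1, 1, 21]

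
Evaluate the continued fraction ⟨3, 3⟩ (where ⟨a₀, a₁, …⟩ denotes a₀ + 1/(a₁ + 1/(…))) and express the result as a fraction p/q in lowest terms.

10/3

Use the convergent recurrence hₖ = aₖ·hₖ₋₁ + hₖ₋₂ (and likewise for the denominators kₖ):
a_0 = 3: 3/1
a_1 = 3: 10/3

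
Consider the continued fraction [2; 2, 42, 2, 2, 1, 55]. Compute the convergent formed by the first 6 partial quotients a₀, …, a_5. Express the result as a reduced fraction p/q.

Start with 1.
2 + 1/(1/1) = 2 + 1/1 = 3/1
2 + 1/(3/1) = 2 + 1/3 = 7/3
42 + 1/(7/3) = 42 + 3/7 = 297/7
2 + 1/(297/7) = 2 + 7/297 = 601/297
2 + 1/(601/297) = 2 + 297/601 = 1499/601

1499/601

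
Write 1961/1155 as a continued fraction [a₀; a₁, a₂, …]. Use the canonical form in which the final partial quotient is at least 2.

Repeatedly divide and take the remainder:
1961 = 1·1155 + 806, so a_0 = 1
1155 = 1·806 + 349, so a_1 = 1
806 = 2·349 + 108, so a_2 = 2
349 = 3·108 + 25, so a_3 = 3
108 = 4·25 + 8, so a_4 = 4
25 = 3·8 + 1, so a_5 = 3
8 = 8·1 + 0, so a_6 = 8

[1; 1, 2, 3, 4, 3, 8]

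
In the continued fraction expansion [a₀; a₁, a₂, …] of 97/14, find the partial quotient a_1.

97 ÷ 14 → quotient 6, remainder 13
14 ÷ 13 → quotient 1, remainder 1

1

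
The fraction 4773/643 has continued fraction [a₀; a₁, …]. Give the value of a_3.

⌊4773/643⌋ = 7, remainder 272
⌊643/272⌋ = 2, remainder 99
⌊272/99⌋ = 2, remainder 74
⌊99/74⌋ = 1, remainder 25

1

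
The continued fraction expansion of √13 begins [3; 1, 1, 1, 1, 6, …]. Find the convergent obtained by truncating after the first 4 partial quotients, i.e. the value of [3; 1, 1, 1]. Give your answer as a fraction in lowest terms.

Start with 1.
1 + 1/(1/1) = 1 + 1/1 = 2/1
1 + 1/(2/1) = 1 + 1/2 = 3/2
3 + 1/(3/2) = 3 + 2/3 = 11/3

11/3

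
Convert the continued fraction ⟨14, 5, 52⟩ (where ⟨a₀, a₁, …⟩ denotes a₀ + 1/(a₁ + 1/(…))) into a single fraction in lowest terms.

3706/261

Compute successive convergents:
a_0 = 14: 14/1
a_1 = 5: 71/5
a_2 = 52: 3706/261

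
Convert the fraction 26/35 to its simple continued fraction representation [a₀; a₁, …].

[0; 1, 2, 1, 8]

Run the Euclidean algorithm, recording each quotient:
26 = 0·35 + 26, so a_0 = 0
35 = 1·26 + 9, so a_1 = 1
26 = 2·9 + 8, so a_2 = 2
9 = 1·8 + 1, so a_3 = 1
8 = 8·1 + 0, so a_4 = 8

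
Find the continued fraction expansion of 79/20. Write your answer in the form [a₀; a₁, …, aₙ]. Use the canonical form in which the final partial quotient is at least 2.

Run the Euclidean algorithm, recording each quotient:
⌊79/20⌋ = 3, remainder 19
⌊20/19⌋ = 1, remainder 1
⌊19/1⌋ = 19, remainder 0

[3; 1, 19]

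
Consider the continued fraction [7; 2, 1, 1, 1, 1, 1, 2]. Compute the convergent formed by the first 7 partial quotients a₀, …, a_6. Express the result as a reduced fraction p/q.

Work from the innermost term outward:
Start with 1.
1 + 1/(1/1) = 1 + 1/1 = 2/1
1 + 1/(2/1) = 1 + 1/2 = 3/2
1 + 1/(3/2) = 1 + 2/3 = 5/3
1 + 1/(5/3) = 1 + 3/5 = 8/5
2 + 1/(8/5) = 2 + 5/8 = 21/8
7 + 1/(21/8) = 7 + 8/21 = 155/21

155/21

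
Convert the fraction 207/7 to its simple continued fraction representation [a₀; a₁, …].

[29; 1, 1, 3]

Run the Euclidean algorithm, recording each quotient:
207 ÷ 7 → quotient 29, remainder 4
7 ÷ 4 → quotient 1, remainder 3
4 ÷ 3 → quotient 1, remainder 1
3 ÷ 1 → quotient 3, remainder 0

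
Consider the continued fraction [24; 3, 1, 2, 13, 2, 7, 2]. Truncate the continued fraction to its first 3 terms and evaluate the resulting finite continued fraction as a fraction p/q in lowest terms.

Start with 1.
3 + 1/(1/1) = 3 + 1/1 = 4/1
24 + 1/(4/1) = 24 + 1/4 = 97/4

97/4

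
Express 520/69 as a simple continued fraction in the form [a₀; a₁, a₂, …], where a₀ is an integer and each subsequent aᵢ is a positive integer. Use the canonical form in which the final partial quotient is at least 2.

[7; 1, 1, 6, 2, 2]

Run the Euclidean algorithm, recording each quotient:
520 ÷ 69 → quotient 7, remainder 37
69 ÷ 37 → quotient 1, remainder 32
37 ÷ 32 → quotient 1, remainder 5
32 ÷ 5 → quotient 6, remainder 2
5 ÷ 2 → quotient 2, remainder 1
2 ÷ 1 → quotient 2, remainder 0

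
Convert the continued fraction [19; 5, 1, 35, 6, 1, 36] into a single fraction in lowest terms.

Collapse the nested fraction from the inside out:
Start with 36.
1 + 1/(36/1) = 1 + 1/36 = 37/36
6 + 1/(37/36) = 6 + 36/37 = 258/37
35 + 1/(258/37) = 35 + 37/258 = 9067/258
1 + 1/(9067/258) = 1 + 258/9067 = 9325/9067
5 + 1/(9325/9067) = 5 + 9067/9325 = 55692/9325
19 + 1/(55692/9325) = 19 + 9325/55692 = 1067473/55692

1067473/55692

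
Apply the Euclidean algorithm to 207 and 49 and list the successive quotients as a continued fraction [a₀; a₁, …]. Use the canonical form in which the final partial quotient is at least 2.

[4; 4, 2, 5]

⌊207/49⌋ = 4, remainder 11
⌊49/11⌋ = 4, remainder 5
⌊11/5⌋ = 2, remainder 1
⌊5/1⌋ = 5, remainder 0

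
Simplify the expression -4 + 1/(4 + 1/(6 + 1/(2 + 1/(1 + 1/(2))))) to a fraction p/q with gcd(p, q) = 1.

Start with 2.
1 + 1/(2/1) = 1 + 1/2 = 3/2
2 + 1/(3/2) = 2 + 2/3 = 8/3
6 + 1/(8/3) = 6 + 3/8 = 51/8
4 + 1/(51/8) = 4 + 8/51 = 212/51
-4 + 1/(212/51) = -4 + 51/212 = -797/212

-797/212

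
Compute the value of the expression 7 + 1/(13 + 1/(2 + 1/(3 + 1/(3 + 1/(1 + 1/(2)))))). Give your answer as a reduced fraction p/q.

7888/1115

Use the convergent recurrence hₖ = aₖ·hₖ₋₁ + hₖ₋₂ (and likewise for the denominators kₖ):
a_0 = 7: 7/1
a_1 = 13: 92/13
a_2 = 2: 191/27
a_3 = 3: 665/94
a_4 = 3: 2186/309
a_5 = 1: 2851/403
a_6 = 2: 7888/1115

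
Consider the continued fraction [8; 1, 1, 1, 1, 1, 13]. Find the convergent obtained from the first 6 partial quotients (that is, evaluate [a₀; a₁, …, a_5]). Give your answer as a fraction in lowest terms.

Start with 1.
1 + 1/(1/1) = 1 + 1/1 = 2/1
1 + 1/(2/1) = 1 + 1/2 = 3/2
1 + 1/(3/2) = 1 + 2/3 = 5/3
1 + 1/(5/3) = 1 + 3/5 = 8/5
8 + 1/(8/5) = 8 + 5/8 = 69/8

69/8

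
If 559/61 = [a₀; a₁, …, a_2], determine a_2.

559 ÷ 61 → quotient 9, remainder 10
61 ÷ 10 → quotient 6, remainder 1
10 ÷ 1 → quotient 10, remainder 0

10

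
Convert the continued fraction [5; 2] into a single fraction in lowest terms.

11/2

Use the convergent recurrence hₖ = aₖ·hₖ₋₁ + hₖ₋₂ (and likewise for the denominators kₖ):
a_0 = 5: 5/1
a_1 = 2: 11/2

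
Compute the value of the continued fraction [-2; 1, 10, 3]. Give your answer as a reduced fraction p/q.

Start with 3.
10 + 1/(3/1) = 10 + 1/3 = 31/3
1 + 1/(31/3) = 1 + 3/31 = 34/31
-2 + 1/(34/31) = -2 + 31/34 = -37/34

-37/34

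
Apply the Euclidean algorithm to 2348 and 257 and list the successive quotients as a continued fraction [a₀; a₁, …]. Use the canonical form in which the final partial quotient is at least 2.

2348 ÷ 257 → quotient 9, remainder 35
257 ÷ 35 → quotient 7, remainder 12
35 ÷ 12 → quotient 2, remainder 11
12 ÷ 11 → quotient 1, remainder 1
11 ÷ 1 → quotient 11, remainder 0

[9; 7, 2, 1, 11]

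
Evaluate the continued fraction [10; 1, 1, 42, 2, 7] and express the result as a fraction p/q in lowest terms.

13542/1289

Build up convergents one term at a time:
a_0 = 10: 10/1
a_1 = 1: 11/1
a_2 = 1: 21/2
a_3 = 42: 893/85
a_4 = 2: 1807/172
a_5 = 7: 13542/1289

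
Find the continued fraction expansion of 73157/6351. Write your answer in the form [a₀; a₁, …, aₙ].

Run the Euclidean algorithm, recording each quotient:
73157 ÷ 6351 → quotient 11, remainder 3296
6351 ÷ 3296 → quotient 1, remainder 3055
3296 ÷ 3055 → quotient 1, remainder 241
3055 ÷ 241 → quotient 12, remainder 163
241 ÷ 163 → quotient 1, remainder 78
163 ÷ 78 → quotient 2, remainder 7
78 ÷ 7 → quotient 11, remainder 1
7 ÷ 1 → quotient 7, remainder 0

[11; 1, 1, 12, 1, 2, 11, 7]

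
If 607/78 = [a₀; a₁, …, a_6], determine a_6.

Apply division with remainder until the remainder is 0:
607 = 7·78 + 61, so a_0 = 7
78 = 1·61 + 17, so a_1 = 1
61 = 3·17 + 10, so a_2 = 3
17 = 1·10 + 7, so a_3 = 1
10 = 1·7 + 3, so a_4 = 1
7 = 2·3 + 1, so a_5 = 2
3 = 3·1 + 0, so a_6 = 3

3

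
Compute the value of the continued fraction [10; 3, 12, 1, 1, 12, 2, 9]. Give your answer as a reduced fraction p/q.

Starting at the tail and folding back:
Start with 9.
2 + 1/(9/1) = 2 + 1/9 = 19/9
12 + 1/(19/9) = 12 + 9/19 = 237/19
1 + 1/(237/19) = 1 + 19/237 = 256/237
1 + 1/(256/237) = 1 + 237/256 = 493/256
12 + 1/(493/256) = 12 + 256/493 = 6172/493
3 + 1/(6172/493) = 3 + 493/6172 = 19009/6172
10 + 1/(19009/6172) = 10 + 6172/19009 = 196262/19009

196262/19009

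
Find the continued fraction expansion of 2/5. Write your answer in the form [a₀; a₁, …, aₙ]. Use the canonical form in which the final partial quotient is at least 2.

[0; 2, 2]

Apply division with remainder until the remainder is 0:
2 ÷ 5 → quotient 0, remainder 2
5 ÷ 2 → quotient 2, remainder 1
2 ÷ 1 → quotient 2, remainder 0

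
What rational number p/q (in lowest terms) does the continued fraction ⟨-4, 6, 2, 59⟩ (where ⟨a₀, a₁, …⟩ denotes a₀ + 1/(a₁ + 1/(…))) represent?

a_0 = -4: -4/1
a_1 = 6: -23/6
a_2 = 2: -50/13
a_3 = 59: -2973/773

-2973/773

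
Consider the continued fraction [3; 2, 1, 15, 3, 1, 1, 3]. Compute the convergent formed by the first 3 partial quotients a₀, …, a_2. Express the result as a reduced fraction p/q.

Build up convergents one term at a time:
a_0 = 3: 3/1
a_1 = 2: 7/2
a_2 = 1: 10/3

10/3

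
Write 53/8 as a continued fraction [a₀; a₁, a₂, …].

[6; 1, 1, 1, 2]

Apply division with remainder until the remainder is 0:
⌊53/8⌋ = 6, remainder 5
⌊8/5⌋ = 1, remainder 3
⌊5/3⌋ = 1, remainder 2
⌊3/2⌋ = 1, remainder 1
⌊2/1⌋ = 2, remainder 0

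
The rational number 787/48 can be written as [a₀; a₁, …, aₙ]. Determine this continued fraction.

Apply division with remainder until the remainder is 0:
787 ÷ 48 → quotient 16, remainder 19
48 ÷ 19 → quotient 2, remainder 10
19 ÷ 10 → quotient 1, remainder 9
10 ÷ 9 → quotient 1, remainder 1
9 ÷ 1 → quotient 9, remainder 0

[16; 2, 1, 1, 9]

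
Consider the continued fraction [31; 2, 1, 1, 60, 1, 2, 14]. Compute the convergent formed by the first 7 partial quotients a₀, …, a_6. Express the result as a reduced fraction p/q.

28856/919

Collapse the nested fraction from the inside out:
Start with 2.
1 + 1/(2/1) = 1 + 1/2 = 3/2
60 + 1/(3/2) = 60 + 2/3 = 182/3
1 + 1/(182/3) = 1 + 3/182 = 185/182
1 + 1/(185/182) = 1 + 182/185 = 367/185
2 + 1/(367/185) = 2 + 185/367 = 919/367
31 + 1/(919/367) = 31 + 367/919 = 28856/919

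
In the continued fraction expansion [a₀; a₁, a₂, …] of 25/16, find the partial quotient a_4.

2

Apply division with remainder until the remainder is 0:
⌊25/16⌋ = 1, remainder 9
⌊16/9⌋ = 1, remainder 7
⌊9/7⌋ = 1, remainder 2
⌊7/2⌋ = 3, remainder 1
⌊2/1⌋ = 2, remainder 0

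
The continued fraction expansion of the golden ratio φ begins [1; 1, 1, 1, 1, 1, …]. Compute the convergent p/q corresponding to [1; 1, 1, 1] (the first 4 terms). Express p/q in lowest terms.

5/3

Collapse the nested fraction from the inside out:
Start with 1.
1 + 1/(1/1) = 1 + 1/1 = 2/1
1 + 1/(2/1) = 1 + 1/2 = 3/2
1 + 1/(3/2) = 1 + 2/3 = 5/3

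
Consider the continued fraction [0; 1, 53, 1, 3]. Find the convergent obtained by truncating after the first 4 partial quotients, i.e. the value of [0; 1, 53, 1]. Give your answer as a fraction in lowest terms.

Work from the innermost term outward:
Start with 1.
53 + 1/(1/1) = 53 + 1/1 = 54/1
1 + 1/(54/1) = 1 + 1/54 = 55/54
0 + 1/(55/54) = 0 + 54/55 = 54/55

54/55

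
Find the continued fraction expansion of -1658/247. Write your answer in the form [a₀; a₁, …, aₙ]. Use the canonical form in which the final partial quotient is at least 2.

-1658 ÷ 247 → quotient -7, remainder 71
247 ÷ 71 → quotient 3, remainder 34
71 ÷ 34 → quotient 2, remainder 3
34 ÷ 3 → quotient 11, remainder 1
3 ÷ 1 → quotient 3, remainder 0

[-7; 3, 2, 11, 3]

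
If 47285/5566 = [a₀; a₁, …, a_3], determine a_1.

2

47285 = 8·5566 + 2757, so a_0 = 8
5566 = 2·2757 + 52, so a_1 = 2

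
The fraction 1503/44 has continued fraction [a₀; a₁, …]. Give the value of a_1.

6

Apply division with remainder until the remainder is 0:
1503 ÷ 44 → quotient 34, remainder 7
44 ÷ 7 → quotient 6, remainder 2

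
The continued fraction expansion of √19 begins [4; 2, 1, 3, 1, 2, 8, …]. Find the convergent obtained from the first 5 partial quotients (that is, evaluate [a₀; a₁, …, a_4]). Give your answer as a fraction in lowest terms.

Start with 1.
3 + 1/(1/1) = 3 + 1/1 = 4/1
1 + 1/(4/1) = 1 + 1/4 = 5/4
2 + 1/(5/4) = 2 + 4/5 = 14/5
4 + 1/(14/5) = 4 + 5/14 = 61/14

61/14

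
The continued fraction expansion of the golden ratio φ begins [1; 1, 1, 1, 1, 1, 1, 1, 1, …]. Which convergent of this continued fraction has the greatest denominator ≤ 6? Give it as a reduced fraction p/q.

8/5

List convergents until the denominator exceeds the bound:
a_0 = 1: 1/1  (≤ bound)
a_1 = 1: 2/1  (≤ bound)
a_2 = 1: 3/2  (≤ bound)
a_3 = 1: 5/3  (≤ bound)
a_4 = 1: 8/5  (≤ bound)
a_5 = 1: 13/8  (> 6, stop)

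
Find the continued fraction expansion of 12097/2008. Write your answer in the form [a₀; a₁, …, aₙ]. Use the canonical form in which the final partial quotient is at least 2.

[6; 40, 1, 48]

12097 = 6·2008 + 49, so a_0 = 6
2008 = 40·49 + 48, so a_1 = 40
49 = 1·48 + 1, so a_2 = 1
48 = 48·1 + 0, so a_3 = 48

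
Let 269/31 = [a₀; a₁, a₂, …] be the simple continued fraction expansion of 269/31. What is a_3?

10

269 = 8·31 + 21, so a_0 = 8
31 = 1·21 + 10, so a_1 = 1
21 = 2·10 + 1, so a_2 = 2
10 = 10·1 + 0, so a_3 = 10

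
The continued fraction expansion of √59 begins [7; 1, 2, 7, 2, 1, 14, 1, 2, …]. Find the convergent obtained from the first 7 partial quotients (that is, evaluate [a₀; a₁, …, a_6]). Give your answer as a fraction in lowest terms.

Compute successive convergents:
a_0 = 7: 7/1
a_1 = 1: 8/1
a_2 = 2: 23/3
a_3 = 7: 169/22
a_4 = 2: 361/47
a_5 = 1: 530/69
a_6 = 14: 7781/1013

7781/1013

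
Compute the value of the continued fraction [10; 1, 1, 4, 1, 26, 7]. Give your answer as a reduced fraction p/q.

Start with 7.
26 + 1/(7/1) = 26 + 1/7 = 183/7
1 + 1/(183/7) = 1 + 7/183 = 190/183
4 + 1/(190/183) = 4 + 183/190 = 943/190
1 + 1/(943/190) = 1 + 190/943 = 1133/943
1 + 1/(1133/943) = 1 + 943/1133 = 2076/1133
10 + 1/(2076/1133) = 10 + 1133/2076 = 21893/2076

21893/2076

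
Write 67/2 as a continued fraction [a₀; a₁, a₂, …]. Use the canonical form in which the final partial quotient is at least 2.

[33; 2]

67 = 33·2 + 1, so a_0 = 33
2 = 2·1 + 0, so a_1 = 2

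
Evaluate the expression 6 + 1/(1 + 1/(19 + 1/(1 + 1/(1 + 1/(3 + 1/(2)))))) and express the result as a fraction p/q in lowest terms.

Build up convergents one term at a time:
a_0 = 6: 6/1
a_1 = 1: 7/1
a_2 = 19: 139/20
a_3 = 1: 146/21
a_4 = 1: 285/41
a_5 = 3: 1001/144
a_6 = 2: 2287/329

2287/329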